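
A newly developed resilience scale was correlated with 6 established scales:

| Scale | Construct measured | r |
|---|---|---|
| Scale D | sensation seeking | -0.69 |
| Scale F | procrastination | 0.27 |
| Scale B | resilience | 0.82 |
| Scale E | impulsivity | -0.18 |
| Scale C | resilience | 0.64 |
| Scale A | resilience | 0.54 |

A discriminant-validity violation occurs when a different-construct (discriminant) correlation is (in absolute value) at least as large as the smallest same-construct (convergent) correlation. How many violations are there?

Convergent (same construct = resilience): Scale B, Scale C, Scale A.
Smallest convergent = 0.54. Discriminant |r|: 0.69, 0.27, 0.18; count ≥ 0.54 → 1.

1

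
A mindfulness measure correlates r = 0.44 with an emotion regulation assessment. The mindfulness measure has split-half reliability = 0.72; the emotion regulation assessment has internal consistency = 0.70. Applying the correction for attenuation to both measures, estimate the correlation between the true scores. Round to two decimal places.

0.62

r_true = r_obs / √(r_xx · r_yy) = 0.44 / √(0.72 × 0.70) = 0.44 / √0.5040 = 0.44 / 0.7099 ≈ 0.62.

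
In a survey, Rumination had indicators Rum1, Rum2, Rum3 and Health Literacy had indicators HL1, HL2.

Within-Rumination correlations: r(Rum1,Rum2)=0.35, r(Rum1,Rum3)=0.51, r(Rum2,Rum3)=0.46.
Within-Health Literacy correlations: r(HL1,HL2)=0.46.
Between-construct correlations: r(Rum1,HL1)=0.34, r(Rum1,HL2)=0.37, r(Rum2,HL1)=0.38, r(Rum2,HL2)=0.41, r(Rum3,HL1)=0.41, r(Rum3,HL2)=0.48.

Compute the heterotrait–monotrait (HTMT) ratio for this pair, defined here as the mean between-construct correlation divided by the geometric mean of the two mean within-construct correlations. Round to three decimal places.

Between-construct mean = 2.39/6 = 0.3983.
Mean within-Rum = 1.32/3 = 0.4400; mean within-HL = 0.46/1 = 0.4600.
Geometric mean = √(0.4400 × 0.4600) = 0.4499.
HTMT = 0.3983 / 0.4499 = 0.885.

0.885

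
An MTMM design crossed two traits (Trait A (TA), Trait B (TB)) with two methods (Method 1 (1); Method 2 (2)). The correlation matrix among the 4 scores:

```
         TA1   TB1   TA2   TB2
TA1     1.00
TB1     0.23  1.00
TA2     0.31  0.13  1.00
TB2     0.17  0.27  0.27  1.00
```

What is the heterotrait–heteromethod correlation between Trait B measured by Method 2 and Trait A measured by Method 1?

0.17

Different traits and methods: r(TB2, TA1) = 0.17.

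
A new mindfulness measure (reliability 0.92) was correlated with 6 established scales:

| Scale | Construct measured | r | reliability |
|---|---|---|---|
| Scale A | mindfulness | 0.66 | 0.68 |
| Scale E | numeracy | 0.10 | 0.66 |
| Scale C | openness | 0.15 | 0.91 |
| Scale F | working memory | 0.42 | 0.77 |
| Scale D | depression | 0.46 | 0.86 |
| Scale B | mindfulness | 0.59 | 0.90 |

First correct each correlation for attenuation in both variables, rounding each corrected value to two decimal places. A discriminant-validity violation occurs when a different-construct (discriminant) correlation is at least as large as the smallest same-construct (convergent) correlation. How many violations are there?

Disattenuated r (r / √(r_scale · r_new)):
  Scale A (conv): 0.66 / √(0.68·0.92) = 0.83
  Scale E (disc): 0.10 / √(0.66·0.92) = 0.13
  Scale C (disc): 0.15 / √(0.91·0.92) = 0.16
  Scale F (disc): 0.42 / √(0.77·0.92) = 0.50
  Scale D (disc): 0.46 / √(0.86·0.92) = 0.52
  Scale B (conv): 0.59 / √(0.90·0.92) = 0.65
Smallest convergent = 0.65. Discriminant values: 0.13, 0.16, 0.50, 0.52; count ≥ 0.65 → 0.

0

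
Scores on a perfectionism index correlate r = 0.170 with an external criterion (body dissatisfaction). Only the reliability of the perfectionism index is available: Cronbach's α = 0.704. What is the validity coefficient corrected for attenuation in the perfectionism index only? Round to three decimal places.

Single correction: r_c = r_obs / √r_xx = 0.170 / √0.704 = 0.170 / 0.8390 ≈ 0.203.

0.203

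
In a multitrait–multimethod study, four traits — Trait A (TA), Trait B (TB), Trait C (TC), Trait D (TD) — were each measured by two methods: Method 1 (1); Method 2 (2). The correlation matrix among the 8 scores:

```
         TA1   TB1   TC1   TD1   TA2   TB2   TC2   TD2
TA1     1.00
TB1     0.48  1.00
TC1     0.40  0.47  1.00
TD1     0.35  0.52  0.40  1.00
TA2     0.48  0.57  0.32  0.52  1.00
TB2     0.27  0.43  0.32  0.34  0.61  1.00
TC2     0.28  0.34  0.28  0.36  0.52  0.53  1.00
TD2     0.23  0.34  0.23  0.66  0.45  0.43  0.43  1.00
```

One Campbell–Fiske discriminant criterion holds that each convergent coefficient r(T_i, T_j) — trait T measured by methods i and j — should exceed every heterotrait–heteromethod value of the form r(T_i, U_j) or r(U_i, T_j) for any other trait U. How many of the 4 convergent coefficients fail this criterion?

3

Each convergent coefficient versus the relevant comparison correlations:
TA (methods 1·2): 0.48 vs {0.27, 0.57, 0.28, 0.32, 0.23, 0.52} → fail.
TB (methods 1·2): 0.43 vs {0.57, 0.27, 0.34, 0.32, 0.34, 0.34} → fail.
TC (methods 1·2): 0.28 vs {0.32, 0.28, 0.32, 0.34, 0.23, 0.36} → fail.
TD (methods 1·2): 0.66 vs {0.52, 0.23, 0.34, 0.34, 0.36, 0.23} → pass.
3 of 4 fail.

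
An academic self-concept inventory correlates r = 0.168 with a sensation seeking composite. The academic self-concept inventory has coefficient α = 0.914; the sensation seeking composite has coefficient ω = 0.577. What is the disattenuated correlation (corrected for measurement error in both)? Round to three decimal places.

r_true = r_obs / √(r_xx · r_yy) = 0.168 / √(0.914 × 0.577) = 0.168 / √0.527378 = 0.168 / 0.7262 ≈ 0.231.

0.231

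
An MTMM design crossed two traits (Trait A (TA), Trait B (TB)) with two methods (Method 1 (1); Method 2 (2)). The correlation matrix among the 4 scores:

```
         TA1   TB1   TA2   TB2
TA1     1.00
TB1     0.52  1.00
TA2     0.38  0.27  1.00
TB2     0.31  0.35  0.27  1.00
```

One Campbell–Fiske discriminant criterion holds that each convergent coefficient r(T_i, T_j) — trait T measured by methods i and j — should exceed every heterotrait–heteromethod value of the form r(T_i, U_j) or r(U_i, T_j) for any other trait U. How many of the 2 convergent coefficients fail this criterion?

Each convergent coefficient versus the relevant comparison correlations:
TA (methods 1·2): 0.38 vs {0.31, 0.27} → pass.
TB (methods 1·2): 0.35 vs {0.27, 0.31} → pass.
0 of 2 fail.

0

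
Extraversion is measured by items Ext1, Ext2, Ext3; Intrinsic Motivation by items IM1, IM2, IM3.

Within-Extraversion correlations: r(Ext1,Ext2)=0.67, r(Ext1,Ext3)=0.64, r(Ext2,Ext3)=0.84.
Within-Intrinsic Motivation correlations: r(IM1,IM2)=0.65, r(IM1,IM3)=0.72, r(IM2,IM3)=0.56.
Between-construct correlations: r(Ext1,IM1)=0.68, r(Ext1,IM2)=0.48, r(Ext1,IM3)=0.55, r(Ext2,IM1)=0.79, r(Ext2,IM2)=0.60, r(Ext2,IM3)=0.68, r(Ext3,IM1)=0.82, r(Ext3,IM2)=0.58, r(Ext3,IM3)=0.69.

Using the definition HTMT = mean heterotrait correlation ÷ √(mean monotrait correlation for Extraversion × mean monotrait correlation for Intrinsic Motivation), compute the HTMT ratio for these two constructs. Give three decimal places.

Between-construct mean = 5.87/9 = 0.6522.
Mean within-Ext = 2.15/3 = 0.7167; mean within-IM = 1.93/3 = 0.6433.
Geometric mean = √(0.7167 × 0.6433) = 0.6790.
HTMT = 0.6522 / 0.6790 = 0.961.

0.961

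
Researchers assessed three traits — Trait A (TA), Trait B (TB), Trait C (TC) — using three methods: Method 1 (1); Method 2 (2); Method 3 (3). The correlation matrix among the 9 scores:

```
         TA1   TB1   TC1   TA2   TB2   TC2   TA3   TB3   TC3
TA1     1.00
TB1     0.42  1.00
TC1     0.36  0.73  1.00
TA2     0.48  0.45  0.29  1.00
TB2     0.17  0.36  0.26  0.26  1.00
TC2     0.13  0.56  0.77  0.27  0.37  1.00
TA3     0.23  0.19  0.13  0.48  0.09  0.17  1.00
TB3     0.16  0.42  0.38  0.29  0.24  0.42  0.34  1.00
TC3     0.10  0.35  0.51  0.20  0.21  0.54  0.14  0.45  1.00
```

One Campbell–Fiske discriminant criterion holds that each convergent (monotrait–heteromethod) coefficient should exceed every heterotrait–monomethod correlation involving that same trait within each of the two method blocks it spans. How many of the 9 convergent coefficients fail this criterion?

5

Checking each validity diagonal entry against its comparison values:
TA (methods 1·2): 0.48 vs {0.42, 0.26, 0.36, 0.27} → pass.
TA (methods 1·3): 0.23 vs {0.42, 0.34, 0.36, 0.14} → fail.
TA (methods 2·3): 0.48 vs {0.26, 0.34, 0.27, 0.14} → pass.
TB (methods 1·2): 0.36 vs {0.42, 0.26, 0.73, 0.37} → fail.
TB (methods 1·3): 0.42 vs {0.42, 0.34, 0.73, 0.45} → fail.
TB (methods 2·3): 0.24 vs {0.26, 0.34, 0.37, 0.45} → fail.
TC (methods 1·2): 0.77 vs {0.36, 0.27, 0.73, 0.37} → pass.
TC (methods 1·3): 0.51 vs {0.36, 0.14, 0.73, 0.45} → fail.
TC (methods 2·3): 0.54 vs {0.27, 0.14, 0.37, 0.45} → pass.
5 of 9 fail.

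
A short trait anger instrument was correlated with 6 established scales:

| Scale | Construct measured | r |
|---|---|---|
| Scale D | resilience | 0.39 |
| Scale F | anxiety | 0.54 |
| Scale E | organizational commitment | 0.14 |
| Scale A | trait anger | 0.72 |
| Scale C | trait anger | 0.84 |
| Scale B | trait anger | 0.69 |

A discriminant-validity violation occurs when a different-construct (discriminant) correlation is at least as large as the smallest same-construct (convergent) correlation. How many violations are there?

Convergent (same construct = trait anger): Scale A, Scale C, Scale B.
Smallest convergent = 0.69. Discriminant values: 0.39, 0.54, 0.14; count ≥ 0.69 → 0.

0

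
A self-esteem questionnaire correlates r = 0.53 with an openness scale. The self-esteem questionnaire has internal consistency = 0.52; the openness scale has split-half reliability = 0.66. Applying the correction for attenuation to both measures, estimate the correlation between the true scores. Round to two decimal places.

0.90

r_true = r_obs / √(r_xx · r_yy) = 0.53 / √(0.52 × 0.66) = 0.53 / √0.3432 = 0.53 / 0.5858 ≈ 0.90.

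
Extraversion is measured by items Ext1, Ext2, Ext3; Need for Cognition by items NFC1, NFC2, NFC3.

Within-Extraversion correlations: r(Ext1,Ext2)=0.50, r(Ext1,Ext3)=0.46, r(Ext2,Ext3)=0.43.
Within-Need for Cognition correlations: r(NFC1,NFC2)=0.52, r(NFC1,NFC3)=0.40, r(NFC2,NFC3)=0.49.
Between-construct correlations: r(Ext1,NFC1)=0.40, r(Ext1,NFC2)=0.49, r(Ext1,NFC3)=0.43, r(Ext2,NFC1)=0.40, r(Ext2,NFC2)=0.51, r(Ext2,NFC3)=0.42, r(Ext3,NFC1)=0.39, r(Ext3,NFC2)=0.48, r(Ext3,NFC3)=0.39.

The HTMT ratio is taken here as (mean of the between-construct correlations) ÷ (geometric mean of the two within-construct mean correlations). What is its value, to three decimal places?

Mean heterotrait r = 3.91/9 = 0.4344.
Mean within-Ext = 1.39/3 = 0.4633; mean within-NFC = 1.41/3 = 0.4700.
Geometric mean = √(0.4633 × 0.4700) = 0.4666.
HTMT = 0.4344 / 0.4666 = 0.931.

0.931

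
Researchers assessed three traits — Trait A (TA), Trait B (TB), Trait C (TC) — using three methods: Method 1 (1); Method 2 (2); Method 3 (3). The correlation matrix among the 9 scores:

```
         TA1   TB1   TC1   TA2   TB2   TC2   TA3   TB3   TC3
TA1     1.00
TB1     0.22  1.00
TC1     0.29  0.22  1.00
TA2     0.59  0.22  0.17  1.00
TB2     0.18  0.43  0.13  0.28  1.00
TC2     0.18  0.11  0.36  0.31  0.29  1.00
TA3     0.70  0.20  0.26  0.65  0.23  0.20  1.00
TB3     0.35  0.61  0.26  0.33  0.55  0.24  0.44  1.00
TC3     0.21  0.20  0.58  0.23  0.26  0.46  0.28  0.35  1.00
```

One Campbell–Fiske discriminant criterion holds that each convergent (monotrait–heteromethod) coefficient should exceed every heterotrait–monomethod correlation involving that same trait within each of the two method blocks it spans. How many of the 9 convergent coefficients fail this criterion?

Checking each validity diagonal entry against its comparison values:
TA (methods 1·2): 0.59 vs {0.22, 0.28, 0.29, 0.31} → pass.
TA (methods 1·3): 0.70 vs {0.22, 0.44, 0.29, 0.28} → pass.
TA (methods 2·3): 0.65 vs {0.28, 0.44, 0.31, 0.28} → pass.
TB (methods 1·2): 0.43 vs {0.22, 0.28, 0.22, 0.29} → pass.
TB (methods 1·3): 0.61 vs {0.22, 0.44, 0.22, 0.35} → pass.
TB (methods 2·3): 0.55 vs {0.28, 0.44, 0.29, 0.35} → pass.
TC (methods 1·2): 0.36 vs {0.29, 0.31, 0.22, 0.29} → pass.
TC (methods 1·3): 0.58 vs {0.29, 0.28, 0.22, 0.35} → pass.
TC (methods 2·3): 0.46 vs {0.31, 0.28, 0.29, 0.35} → pass.
0 of 9 fail.

0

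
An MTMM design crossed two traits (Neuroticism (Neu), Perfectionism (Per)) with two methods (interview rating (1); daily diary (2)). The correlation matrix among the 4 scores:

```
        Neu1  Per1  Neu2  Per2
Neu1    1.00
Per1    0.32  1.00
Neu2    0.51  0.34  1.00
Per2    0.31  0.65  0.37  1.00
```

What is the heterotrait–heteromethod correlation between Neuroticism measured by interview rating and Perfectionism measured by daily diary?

Different traits and methods: r(Neu1, Per2) = 0.31.

0.31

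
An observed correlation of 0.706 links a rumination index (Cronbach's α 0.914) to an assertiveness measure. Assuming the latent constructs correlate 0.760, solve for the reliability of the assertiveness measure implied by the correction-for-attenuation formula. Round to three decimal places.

r_true = r_obs / √(r_xx · r_yy) ⇒ 0.760 = 0.706 / √(0.914 · r_yy).
√(0.914 · r_yy) = 0.706 / 0.760 = 0.9289; 0.914 · r_yy = 0.8629; r_yy = 0.8629 / 0.914 ≈ 0.944.

0.944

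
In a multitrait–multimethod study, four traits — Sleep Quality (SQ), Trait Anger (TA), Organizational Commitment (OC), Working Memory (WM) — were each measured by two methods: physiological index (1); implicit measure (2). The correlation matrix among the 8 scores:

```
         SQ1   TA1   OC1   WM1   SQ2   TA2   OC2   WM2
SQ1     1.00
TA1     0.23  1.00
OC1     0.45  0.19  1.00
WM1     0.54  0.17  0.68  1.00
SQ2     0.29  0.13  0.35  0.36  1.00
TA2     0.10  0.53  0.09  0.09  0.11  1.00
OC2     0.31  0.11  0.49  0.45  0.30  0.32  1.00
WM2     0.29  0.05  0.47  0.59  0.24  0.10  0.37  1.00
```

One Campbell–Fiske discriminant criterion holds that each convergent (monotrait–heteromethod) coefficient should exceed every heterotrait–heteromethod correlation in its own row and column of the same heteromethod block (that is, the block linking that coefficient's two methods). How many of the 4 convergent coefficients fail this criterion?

1

Checking each validity diagonal entry against its comparison values:
SQ (methods 1·2): 0.29 vs {0.10, 0.13, 0.31, 0.35, 0.29, 0.36} → fail.
TA (methods 1·2): 0.53 vs {0.13, 0.10, 0.11, 0.09, 0.05, 0.09} → pass.
OC (methods 1·2): 0.49 vs {0.35, 0.31, 0.09, 0.11, 0.47, 0.45} → pass.
WM (methods 1·2): 0.59 vs {0.36, 0.29, 0.09, 0.05, 0.45, 0.47} → pass.
1 of 4 fail.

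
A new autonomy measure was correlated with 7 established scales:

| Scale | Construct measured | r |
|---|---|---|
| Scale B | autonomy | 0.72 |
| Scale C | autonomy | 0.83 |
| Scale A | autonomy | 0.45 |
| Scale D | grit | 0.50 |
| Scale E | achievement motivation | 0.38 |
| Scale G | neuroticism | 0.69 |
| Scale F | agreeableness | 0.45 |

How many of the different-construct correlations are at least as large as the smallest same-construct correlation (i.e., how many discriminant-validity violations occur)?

3

Convergent (same construct = autonomy): Scale B, Scale C, Scale A.
Smallest convergent = 0.45. Discriminant values: 0.50, 0.38, 0.69, 0.45; count ≥ 0.45 → 3.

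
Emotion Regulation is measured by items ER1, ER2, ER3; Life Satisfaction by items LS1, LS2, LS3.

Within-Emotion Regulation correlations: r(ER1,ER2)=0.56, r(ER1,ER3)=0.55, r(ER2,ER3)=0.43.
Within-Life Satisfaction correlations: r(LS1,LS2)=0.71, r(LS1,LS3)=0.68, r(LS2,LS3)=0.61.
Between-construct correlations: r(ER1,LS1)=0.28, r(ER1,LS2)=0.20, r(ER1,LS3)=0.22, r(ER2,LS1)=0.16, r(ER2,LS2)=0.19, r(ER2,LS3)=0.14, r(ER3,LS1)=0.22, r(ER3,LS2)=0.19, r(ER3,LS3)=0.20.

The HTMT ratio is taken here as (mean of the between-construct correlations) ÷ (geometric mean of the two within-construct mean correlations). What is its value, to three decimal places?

0.342

Mean heterotrait r = 1.80/9 = 0.2000.
Mean within-ER = 1.54/3 = 0.5133; mean within-LS = 2.00/3 = 0.6667.
Geometric mean = √(0.5133 × 0.6667) = 0.5850.
HTMT = 0.2000 / 0.5850 = 0.342.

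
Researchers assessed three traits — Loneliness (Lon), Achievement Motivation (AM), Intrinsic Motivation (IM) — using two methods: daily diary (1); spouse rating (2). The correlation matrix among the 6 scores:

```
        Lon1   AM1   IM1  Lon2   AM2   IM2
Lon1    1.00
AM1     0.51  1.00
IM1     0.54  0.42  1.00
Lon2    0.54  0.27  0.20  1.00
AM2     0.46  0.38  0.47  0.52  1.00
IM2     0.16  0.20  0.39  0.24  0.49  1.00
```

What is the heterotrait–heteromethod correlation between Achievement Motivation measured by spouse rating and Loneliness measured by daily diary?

0.46

Different traits and methods: r(AM2, Lon1) = 0.46.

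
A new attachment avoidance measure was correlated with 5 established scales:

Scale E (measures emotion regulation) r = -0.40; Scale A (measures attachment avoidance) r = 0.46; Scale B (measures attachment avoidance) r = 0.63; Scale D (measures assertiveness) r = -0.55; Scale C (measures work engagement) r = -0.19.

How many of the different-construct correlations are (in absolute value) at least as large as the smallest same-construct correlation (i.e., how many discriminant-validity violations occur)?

1

Convergent (same construct = attachment avoidance): Scale A, Scale B.
Smallest convergent = 0.46. Discriminant |r|: 0.40, 0.55, 0.19; count ≥ 0.46 → 1.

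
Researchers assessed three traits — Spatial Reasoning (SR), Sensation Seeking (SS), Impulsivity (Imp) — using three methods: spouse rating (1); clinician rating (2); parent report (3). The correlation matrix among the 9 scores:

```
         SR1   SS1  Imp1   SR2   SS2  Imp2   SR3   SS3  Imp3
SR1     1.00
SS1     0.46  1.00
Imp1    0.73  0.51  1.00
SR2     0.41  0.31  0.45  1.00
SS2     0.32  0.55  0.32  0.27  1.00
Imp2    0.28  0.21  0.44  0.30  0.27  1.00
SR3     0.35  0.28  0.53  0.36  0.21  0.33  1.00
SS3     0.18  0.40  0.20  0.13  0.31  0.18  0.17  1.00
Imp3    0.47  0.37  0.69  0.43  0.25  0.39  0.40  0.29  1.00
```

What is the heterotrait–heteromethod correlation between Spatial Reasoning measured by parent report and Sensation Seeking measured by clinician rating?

Different traits and methods: r(SR3, SS2) = 0.21.

0.21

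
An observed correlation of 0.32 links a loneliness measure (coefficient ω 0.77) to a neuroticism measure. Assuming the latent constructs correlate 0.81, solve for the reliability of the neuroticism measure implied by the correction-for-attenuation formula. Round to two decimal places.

0.20

r_true = r_obs / √(r_xx · r_yy) ⇒ 0.81 = 0.32 / √(0.77 · r_yy).
√(0.77 · r_yy) = 0.32 / 0.81 = 0.3951; 0.77 · r_yy = 0.1561; r_yy = 0.1561 / 0.77 ≈ 0.20.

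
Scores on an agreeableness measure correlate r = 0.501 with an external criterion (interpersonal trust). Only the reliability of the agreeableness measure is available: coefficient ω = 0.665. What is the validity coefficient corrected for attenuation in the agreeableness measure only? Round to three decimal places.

0.614

Single correction: r_c = r_obs / √r_xx = 0.501 / √0.665 = 0.501 / 0.8155 ≈ 0.614.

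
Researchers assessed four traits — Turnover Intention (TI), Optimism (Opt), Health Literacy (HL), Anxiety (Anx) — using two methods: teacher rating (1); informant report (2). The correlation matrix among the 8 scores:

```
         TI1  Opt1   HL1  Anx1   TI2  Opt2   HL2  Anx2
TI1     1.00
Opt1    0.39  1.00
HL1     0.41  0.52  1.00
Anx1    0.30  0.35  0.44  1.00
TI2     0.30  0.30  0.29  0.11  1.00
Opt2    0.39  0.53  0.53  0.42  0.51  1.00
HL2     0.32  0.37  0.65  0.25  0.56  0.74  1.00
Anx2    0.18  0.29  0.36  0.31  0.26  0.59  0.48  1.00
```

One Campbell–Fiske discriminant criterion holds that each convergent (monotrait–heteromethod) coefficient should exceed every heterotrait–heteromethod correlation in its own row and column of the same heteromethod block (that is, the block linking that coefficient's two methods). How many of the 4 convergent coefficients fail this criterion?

3

Checking each validity diagonal entry against its comparison values:
TI (methods 1·2): 0.30 vs {0.39, 0.30, 0.32, 0.29, 0.18, 0.11} → fail.
Opt (methods 1·2): 0.53 vs {0.30, 0.39, 0.37, 0.53, 0.29, 0.42} → fail.
HL (methods 1·2): 0.65 vs {0.29, 0.32, 0.53, 0.37, 0.36, 0.25} → pass.
Anx (methods 1·2): 0.31 vs {0.11, 0.18, 0.42, 0.29, 0.25, 0.36} → fail.
3 of 4 fail.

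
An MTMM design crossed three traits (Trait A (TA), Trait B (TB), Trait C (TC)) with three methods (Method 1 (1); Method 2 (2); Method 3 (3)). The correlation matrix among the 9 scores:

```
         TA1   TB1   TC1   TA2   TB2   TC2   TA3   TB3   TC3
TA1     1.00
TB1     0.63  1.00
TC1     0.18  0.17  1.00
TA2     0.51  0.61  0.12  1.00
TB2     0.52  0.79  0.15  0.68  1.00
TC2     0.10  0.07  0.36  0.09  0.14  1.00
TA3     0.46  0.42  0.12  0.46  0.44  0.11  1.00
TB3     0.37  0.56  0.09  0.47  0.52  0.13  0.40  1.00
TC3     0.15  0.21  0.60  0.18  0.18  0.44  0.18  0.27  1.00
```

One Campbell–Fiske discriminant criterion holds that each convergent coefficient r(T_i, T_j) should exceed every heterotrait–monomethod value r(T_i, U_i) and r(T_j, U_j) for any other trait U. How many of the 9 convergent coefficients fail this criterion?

5

Convergent coefficients and their comparison sets:
TA (methods 1·2): 0.51 vs {0.63, 0.68, 0.18, 0.09} → fail.
TA (methods 1·3): 0.46 vs {0.63, 0.40, 0.18, 0.18} → fail.
TA (methods 2·3): 0.46 vs {0.68, 0.40, 0.09, 0.18} → fail.
TB (methods 1·2): 0.79 vs {0.63, 0.68, 0.17, 0.14} → pass.
TB (methods 1·3): 0.56 vs {0.63, 0.40, 0.17, 0.27} → fail.
TB (methods 2·3): 0.52 vs {0.68, 0.40, 0.14, 0.27} → fail.
TC (methods 1·2): 0.36 vs {0.18, 0.09, 0.17, 0.14} → pass.
TC (methods 1·3): 0.60 vs {0.18, 0.18, 0.17, 0.27} → pass.
TC (methods 2·3): 0.44 vs {0.09, 0.18, 0.14, 0.27} → pass.
5 of 9 fail.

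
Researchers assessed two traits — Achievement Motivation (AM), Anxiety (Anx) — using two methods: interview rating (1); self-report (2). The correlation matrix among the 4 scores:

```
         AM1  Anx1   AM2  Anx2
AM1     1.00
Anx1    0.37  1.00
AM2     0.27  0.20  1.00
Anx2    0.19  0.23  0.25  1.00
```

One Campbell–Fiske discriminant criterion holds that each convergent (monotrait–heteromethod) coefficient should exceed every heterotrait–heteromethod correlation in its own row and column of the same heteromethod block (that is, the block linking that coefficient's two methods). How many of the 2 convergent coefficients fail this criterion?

0

Checking each validity diagonal entry against its comparison values:
AM (methods 1·2): 0.27 vs {0.19, 0.20} → pass.
Anx (methods 1·2): 0.23 vs {0.20, 0.19} → pass.
0 of 2 fail.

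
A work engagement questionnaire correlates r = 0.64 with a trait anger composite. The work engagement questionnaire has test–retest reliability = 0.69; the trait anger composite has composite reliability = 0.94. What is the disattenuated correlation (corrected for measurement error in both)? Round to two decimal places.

0.79

r_true = r_obs / √(r_xx · r_yy) = 0.64 / √(0.69 × 0.94) = 0.64 / √0.6486 = 0.64 / 0.8054 ≈ 0.79.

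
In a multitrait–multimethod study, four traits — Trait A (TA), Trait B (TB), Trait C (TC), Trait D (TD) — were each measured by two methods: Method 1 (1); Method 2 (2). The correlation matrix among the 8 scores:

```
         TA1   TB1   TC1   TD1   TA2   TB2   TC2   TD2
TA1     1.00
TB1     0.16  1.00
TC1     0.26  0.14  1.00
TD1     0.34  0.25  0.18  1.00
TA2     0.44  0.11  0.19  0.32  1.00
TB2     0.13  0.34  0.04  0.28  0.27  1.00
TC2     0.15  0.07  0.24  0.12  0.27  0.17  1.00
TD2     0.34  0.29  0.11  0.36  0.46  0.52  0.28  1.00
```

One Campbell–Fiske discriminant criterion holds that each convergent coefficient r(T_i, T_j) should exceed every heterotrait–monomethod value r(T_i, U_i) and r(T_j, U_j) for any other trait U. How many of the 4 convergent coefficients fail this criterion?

Each convergent coefficient versus the relevant comparison correlations:
TA (methods 1·2): 0.44 vs {0.16, 0.27, 0.26, 0.27, 0.34, 0.46} → fail.
TB (methods 1·2): 0.34 vs {0.16, 0.27, 0.14, 0.17, 0.25, 0.52} → fail.
TC (methods 1·2): 0.24 vs {0.26, 0.27, 0.14, 0.17, 0.18, 0.28} → fail.
TD (methods 1·2): 0.36 vs {0.34, 0.46, 0.25, 0.52, 0.18, 0.28} → fail.
4 of 4 fail.

4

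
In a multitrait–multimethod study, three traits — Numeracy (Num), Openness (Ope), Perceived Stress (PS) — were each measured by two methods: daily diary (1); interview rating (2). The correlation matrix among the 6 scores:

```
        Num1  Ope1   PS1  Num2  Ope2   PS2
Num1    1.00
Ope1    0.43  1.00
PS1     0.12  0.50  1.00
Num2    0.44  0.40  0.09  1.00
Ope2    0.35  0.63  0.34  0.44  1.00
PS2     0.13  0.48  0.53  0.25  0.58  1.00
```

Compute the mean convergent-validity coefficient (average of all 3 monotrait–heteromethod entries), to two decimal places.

0.53

Convergent values: 0.44, 0.63, 0.53; mean = 1.60/3 = 0.53.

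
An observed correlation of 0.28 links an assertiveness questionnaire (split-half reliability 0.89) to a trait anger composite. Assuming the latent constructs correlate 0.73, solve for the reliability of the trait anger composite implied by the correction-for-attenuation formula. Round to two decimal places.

0.17

r_true = r_obs / √(r_xx · r_yy) ⇒ 0.73 = 0.28 / √(0.89 · r_yy).
√(0.89 · r_yy) = 0.28 / 0.73 = 0.3836; 0.89 · r_yy = 0.1471; r_yy = 0.1471 / 0.89 ≈ 0.17.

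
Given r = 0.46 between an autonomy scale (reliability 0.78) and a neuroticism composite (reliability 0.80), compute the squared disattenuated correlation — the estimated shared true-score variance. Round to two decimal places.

0.34

Disattenuated r = 0.46 / √(0.78 × 0.80) = 0.46 / 0.7899 = 0.5824.
Shared true-score variance = 0.5824² = 0.3392 ≈ 0.34.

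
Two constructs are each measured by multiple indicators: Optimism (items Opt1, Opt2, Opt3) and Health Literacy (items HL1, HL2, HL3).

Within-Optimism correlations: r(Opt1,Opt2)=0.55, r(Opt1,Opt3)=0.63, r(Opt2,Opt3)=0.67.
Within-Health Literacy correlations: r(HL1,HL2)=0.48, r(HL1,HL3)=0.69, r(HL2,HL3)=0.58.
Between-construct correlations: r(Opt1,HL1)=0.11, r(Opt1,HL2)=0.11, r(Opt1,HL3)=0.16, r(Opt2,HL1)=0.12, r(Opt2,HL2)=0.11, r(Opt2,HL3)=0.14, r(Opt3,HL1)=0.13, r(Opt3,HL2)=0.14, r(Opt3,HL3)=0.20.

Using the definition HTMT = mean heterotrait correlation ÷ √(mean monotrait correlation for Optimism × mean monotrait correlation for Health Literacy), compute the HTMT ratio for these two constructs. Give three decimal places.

Mean between = 1.22/9 = 0.1356.
Mean within-Opt = 1.85/3 = 0.6167; mean within-HL = 1.75/3 = 0.5833.
Geometric mean = √(0.6167 × 0.5833) = 0.5998.
HTMT = 0.1356 / 0.5998 = 0.226.

0.226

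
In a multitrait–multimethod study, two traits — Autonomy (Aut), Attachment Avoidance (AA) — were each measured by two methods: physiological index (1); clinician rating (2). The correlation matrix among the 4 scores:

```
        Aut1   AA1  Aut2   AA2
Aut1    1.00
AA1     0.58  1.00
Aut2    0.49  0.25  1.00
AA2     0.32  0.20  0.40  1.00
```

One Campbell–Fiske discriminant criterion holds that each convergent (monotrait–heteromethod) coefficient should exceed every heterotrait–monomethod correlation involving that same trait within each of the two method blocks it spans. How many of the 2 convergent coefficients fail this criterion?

2

Convergent coefficients and their comparison sets:
Aut (methods 1·2): 0.49 vs {0.58, 0.40} → fail.
AA (methods 1·2): 0.20 vs {0.58, 0.40} → fail.
2 of 2 fail.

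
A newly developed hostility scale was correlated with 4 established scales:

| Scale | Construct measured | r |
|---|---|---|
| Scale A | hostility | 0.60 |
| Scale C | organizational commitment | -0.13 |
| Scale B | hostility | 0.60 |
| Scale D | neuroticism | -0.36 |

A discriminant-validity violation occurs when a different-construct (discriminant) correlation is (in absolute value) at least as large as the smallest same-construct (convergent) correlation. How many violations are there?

0

Convergent (same construct = hostility): Scale A, Scale B.
Smallest convergent = 0.60. Discriminant |r|: 0.13, 0.36; count ≥ 0.60 → 0.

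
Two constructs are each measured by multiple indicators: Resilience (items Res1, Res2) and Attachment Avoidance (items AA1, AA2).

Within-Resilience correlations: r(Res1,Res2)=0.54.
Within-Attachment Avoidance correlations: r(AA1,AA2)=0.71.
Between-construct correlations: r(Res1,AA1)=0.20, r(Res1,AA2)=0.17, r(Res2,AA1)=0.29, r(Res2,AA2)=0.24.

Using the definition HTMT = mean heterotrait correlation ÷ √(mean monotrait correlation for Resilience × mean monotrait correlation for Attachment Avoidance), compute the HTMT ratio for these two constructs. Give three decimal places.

Mean between = 0.90/4 = 0.2250.
Mean within-Res = 0.54/1 = 0.5400; mean within-AA = 0.71/1 = 0.7100.
Geometric mean = √(0.5400 × 0.7100) = 0.6192.
HTMT = 0.2250 / 0.6192 = 0.363.

0.363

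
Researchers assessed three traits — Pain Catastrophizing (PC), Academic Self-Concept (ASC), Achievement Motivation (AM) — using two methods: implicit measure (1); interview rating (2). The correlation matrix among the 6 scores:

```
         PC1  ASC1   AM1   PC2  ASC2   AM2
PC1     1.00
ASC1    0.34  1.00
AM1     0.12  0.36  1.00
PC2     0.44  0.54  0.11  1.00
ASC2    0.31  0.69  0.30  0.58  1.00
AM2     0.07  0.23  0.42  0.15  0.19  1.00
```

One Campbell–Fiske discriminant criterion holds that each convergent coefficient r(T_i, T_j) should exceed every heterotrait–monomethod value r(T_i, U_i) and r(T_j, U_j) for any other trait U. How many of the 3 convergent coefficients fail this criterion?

Checking each validity diagonal entry against its comparison values:
PC (methods 1·2): 0.44 vs {0.34, 0.58, 0.12, 0.15} → fail.
ASC (methods 1·2): 0.69 vs {0.34, 0.58, 0.36, 0.19} → pass.
AM (methods 1·2): 0.42 vs {0.12, 0.15, 0.36, 0.19} → pass.
1 of 3 fail.

1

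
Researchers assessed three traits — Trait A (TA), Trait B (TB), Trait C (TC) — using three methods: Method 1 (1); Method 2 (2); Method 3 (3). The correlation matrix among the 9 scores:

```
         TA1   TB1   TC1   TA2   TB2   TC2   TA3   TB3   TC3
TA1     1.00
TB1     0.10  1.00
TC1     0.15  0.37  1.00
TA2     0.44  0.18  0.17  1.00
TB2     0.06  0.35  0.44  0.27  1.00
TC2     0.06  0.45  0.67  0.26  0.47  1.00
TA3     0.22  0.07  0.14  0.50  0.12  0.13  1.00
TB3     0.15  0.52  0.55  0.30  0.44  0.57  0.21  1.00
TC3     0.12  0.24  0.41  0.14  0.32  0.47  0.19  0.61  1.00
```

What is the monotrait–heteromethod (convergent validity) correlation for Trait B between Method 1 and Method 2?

0.35

Same trait (TB), different methods: r(TB1, TB2) = 0.35.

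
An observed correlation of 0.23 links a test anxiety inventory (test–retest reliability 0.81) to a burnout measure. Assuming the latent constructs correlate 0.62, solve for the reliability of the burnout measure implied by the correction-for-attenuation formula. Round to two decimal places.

0.17

r_true = r_obs / √(r_xx · r_yy) ⇒ 0.62 = 0.23 / √(0.81 · r_yy).
√(0.81 · r_yy) = 0.23 / 0.62 = 0.3710; 0.81 · r_yy = 0.1376; r_yy = 0.1376 / 0.81 ≈ 0.17.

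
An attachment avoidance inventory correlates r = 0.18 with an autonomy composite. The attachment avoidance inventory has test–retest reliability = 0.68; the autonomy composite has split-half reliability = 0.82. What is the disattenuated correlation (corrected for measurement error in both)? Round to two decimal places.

0.24

r_true = r_obs / √(r_xx · r_yy) = 0.18 / √(0.68 × 0.82) = 0.18 / √0.5576 = 0.18 / 0.7467 ≈ 0.24.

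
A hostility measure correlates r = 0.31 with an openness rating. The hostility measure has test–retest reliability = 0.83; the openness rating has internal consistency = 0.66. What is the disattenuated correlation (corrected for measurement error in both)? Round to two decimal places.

r_true = r_obs / √(r_xx · r_yy) = 0.31 / √(0.83 × 0.66) = 0.31 / √0.5478 = 0.31 / 0.7401 ≈ 0.42.

0.42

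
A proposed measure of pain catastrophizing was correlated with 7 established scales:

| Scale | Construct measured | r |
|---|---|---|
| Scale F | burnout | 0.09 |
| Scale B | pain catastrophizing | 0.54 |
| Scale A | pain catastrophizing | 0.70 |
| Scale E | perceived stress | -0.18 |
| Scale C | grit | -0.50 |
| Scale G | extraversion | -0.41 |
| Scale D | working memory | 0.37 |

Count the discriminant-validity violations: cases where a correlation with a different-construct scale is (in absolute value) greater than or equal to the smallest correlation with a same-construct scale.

0

Convergent (same construct = pain catastrophizing): Scale B, Scale A.
Smallest convergent = 0.54. Discriminant |r|: 0.09, 0.18, 0.50, 0.41, 0.37; count ≥ 0.54 → 0.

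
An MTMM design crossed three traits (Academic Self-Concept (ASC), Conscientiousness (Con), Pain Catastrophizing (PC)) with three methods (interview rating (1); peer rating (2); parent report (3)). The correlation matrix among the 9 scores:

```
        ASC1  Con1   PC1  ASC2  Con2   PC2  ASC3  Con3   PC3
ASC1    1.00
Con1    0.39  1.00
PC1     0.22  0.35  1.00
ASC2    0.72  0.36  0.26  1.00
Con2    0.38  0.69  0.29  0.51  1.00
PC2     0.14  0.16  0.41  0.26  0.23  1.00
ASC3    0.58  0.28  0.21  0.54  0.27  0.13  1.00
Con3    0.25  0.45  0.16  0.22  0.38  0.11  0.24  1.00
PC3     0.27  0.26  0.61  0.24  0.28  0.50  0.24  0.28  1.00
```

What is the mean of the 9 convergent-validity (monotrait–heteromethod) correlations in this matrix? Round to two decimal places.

0.54

Convergent values: 0.72, 0.58, 0.54, 0.69, 0.45, 0.38, 0.41, 0.61, 0.50; mean = 4.88/9 = 0.54.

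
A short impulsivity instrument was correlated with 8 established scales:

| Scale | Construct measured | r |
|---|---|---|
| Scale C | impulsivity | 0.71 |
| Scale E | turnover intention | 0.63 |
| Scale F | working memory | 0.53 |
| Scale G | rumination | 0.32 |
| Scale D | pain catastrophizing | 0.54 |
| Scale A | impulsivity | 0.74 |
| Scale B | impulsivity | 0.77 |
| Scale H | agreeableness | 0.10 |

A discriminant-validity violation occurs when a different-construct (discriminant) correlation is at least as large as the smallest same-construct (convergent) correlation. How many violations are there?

Convergent (same construct = impulsivity): Scale C, Scale A, Scale B.
Smallest convergent = 0.71. Discriminant values: 0.63, 0.53, 0.32, 0.54, 0.10; count ≥ 0.71 → 0.

0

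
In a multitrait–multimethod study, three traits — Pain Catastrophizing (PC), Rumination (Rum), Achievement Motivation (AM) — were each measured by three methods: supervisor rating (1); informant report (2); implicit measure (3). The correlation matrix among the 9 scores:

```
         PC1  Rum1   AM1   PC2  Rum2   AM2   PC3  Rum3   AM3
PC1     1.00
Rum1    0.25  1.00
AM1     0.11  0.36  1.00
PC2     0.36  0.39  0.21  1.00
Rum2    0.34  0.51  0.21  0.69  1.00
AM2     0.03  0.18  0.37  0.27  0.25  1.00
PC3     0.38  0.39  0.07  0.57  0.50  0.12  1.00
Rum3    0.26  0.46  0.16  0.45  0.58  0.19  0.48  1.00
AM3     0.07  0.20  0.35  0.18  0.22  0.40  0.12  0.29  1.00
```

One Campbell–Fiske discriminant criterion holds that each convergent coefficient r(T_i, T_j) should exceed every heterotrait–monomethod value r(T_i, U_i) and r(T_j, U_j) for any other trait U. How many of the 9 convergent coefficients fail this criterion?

Checking each validity diagonal entry against its comparison values:
PC (methods 1·2): 0.36 vs {0.25, 0.69, 0.11, 0.27} → fail.
PC (methods 1·3): 0.38 vs {0.25, 0.48, 0.11, 0.12} → fail.
PC (methods 2·3): 0.57 vs {0.69, 0.48, 0.27, 0.12} → fail.
Rum (methods 1·2): 0.51 vs {0.25, 0.69, 0.36, 0.25} → fail.
Rum (methods 1·3): 0.46 vs {0.25, 0.48, 0.36, 0.29} → fail.
Rum (methods 2·3): 0.58 vs {0.69, 0.48, 0.25, 0.29} → fail.
AM (methods 1·2): 0.37 vs {0.11, 0.27, 0.36, 0.25} → pass.
AM (methods 1·3): 0.35 vs {0.11, 0.12, 0.36, 0.29} → fail.
AM (methods 2·3): 0.40 vs {0.27, 0.12, 0.25, 0.29} → pass.
7 of 9 fail.

7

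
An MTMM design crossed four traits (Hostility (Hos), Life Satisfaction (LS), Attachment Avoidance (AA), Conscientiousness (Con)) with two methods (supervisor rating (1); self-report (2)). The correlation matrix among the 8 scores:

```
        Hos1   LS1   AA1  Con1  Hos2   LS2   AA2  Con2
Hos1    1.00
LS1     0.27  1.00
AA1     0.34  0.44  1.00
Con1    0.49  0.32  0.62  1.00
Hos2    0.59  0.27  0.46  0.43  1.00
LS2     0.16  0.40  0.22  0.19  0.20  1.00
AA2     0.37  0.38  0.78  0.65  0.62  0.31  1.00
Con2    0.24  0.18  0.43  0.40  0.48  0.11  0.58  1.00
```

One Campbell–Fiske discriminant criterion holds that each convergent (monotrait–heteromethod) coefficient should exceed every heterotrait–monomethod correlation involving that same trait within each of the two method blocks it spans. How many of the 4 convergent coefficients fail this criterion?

3

Checking each validity diagonal entry against its comparison values:
Hos (methods 1·2): 0.59 vs {0.27, 0.20, 0.34, 0.62, 0.49, 0.48} → fail.
LS (methods 1·2): 0.40 vs {0.27, 0.20, 0.44, 0.31, 0.32, 0.11} → fail.
AA (methods 1·2): 0.78 vs {0.34, 0.62, 0.44, 0.31, 0.62, 0.58} → pass.
Con (methods 1·2): 0.40 vs {0.49, 0.48, 0.32, 0.11, 0.62, 0.58} → fail.
3 of 4 fail.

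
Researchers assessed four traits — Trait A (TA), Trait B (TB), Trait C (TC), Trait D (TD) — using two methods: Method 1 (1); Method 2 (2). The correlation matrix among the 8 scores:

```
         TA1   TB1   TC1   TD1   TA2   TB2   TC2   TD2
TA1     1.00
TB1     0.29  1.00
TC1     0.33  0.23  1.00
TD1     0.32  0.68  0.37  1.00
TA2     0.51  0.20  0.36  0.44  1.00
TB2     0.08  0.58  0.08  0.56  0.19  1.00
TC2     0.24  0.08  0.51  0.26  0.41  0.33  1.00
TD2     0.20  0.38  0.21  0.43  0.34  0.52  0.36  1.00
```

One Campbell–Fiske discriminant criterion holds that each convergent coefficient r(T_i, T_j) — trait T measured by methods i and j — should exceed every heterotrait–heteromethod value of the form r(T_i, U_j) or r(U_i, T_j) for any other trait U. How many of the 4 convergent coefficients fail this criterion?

1

Each convergent coefficient versus the relevant comparison correlations:
TA (methods 1·2): 0.51 vs {0.08, 0.20, 0.24, 0.36, 0.20, 0.44} → pass.
TB (methods 1·2): 0.58 vs {0.20, 0.08, 0.08, 0.08, 0.38, 0.56} → pass.
TC (methods 1·2): 0.51 vs {0.36, 0.24, 0.08, 0.08, 0.21, 0.26} → pass.
TD (methods 1·2): 0.43 vs {0.44, 0.20, 0.56, 0.38, 0.26, 0.21} → fail.
1 of 4 fail.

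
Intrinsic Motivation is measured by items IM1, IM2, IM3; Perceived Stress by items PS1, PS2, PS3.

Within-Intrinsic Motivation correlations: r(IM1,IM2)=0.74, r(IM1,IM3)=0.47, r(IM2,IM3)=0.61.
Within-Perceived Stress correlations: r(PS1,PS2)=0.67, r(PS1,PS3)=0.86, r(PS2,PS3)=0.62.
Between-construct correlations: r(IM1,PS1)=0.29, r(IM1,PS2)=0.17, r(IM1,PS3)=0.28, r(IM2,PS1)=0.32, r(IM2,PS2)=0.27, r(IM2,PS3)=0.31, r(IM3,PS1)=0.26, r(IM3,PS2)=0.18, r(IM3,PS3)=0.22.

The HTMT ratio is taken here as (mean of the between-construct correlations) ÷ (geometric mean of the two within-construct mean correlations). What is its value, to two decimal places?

0.39

Between-construct mean = 2.30/9 = 0.2556.
Mean within-IM = 1.82/3 = 0.6067; mean within-PS = 2.15/3 = 0.7167.
Geometric mean = √(0.6067 × 0.7167) = 0.6594.
HTMT = 0.2556 / 0.6594 = 0.39.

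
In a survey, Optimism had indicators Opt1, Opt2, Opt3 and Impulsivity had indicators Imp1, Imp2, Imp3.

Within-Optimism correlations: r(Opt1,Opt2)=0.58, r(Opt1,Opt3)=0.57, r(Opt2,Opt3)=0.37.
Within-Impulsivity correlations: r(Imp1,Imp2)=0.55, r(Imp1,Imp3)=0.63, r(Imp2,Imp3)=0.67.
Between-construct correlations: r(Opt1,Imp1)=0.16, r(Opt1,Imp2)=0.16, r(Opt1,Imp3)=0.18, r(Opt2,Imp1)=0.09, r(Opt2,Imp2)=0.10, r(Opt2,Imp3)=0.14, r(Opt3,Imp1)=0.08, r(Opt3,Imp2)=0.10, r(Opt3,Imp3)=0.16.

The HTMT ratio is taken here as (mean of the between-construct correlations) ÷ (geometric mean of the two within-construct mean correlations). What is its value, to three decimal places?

0.233

Mean heterotrait r = 1.17/9 = 0.1300.
Mean within-Opt = 1.52/3 = 0.5067; mean within-Imp = 1.85/3 = 0.6167.
Geometric mean = √(0.5067 × 0.6167) = 0.5590.
HTMT = 0.1300 / 0.5590 = 0.233.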